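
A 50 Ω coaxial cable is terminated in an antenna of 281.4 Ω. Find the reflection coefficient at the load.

Γ = (Z_L − Z_0)/(Z_L + Z_0) = (281.4 − 50)/(281.4 + 50) = 231.4/331.4

Γ = 0.698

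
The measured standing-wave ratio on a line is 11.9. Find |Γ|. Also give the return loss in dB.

|Γ| = (S − 1)/(S + 1) = (11.9 − 1)/(11.9 + 1) = 10.9/12.9
RL = −20·log₁₀|Γ| = −20·log₁₀(0.845)

|Γ| ≈ 0.845; return loss ≈ 1.46 dB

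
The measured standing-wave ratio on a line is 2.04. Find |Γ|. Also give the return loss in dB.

|Γ| ≈ 0.342; return loss ≈ 9.32 dB

|Γ| = (S − 1)/(S + 1) = (2.04 − 1)/(2.04 + 1) = 1.04/3.04
RL = −20·log₁₀|Γ| = −20·log₁₀(0.342)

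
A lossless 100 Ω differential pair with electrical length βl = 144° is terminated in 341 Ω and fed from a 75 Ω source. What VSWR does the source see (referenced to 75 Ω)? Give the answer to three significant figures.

VSWR ≈ 3.88

tan(βl) = -0.727
Z_in = Z_0·(Z_L + jZ_0·tanβl)/(Z_0 + jZ_L·tanβl) = 73 + j108 Ω
Γ_s = (Z_in − Z_s)/(Z_in + Z_s) = (-2.01 + j108)/(148 + j108), |Γ_s| = 0.59
VSWR = (1 + |Γ_s|)/(1 − |Γ_s|)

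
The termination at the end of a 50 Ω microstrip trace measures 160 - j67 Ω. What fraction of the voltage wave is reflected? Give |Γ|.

Γ = (Z_L − Z_0)/(Z_L + Z_0) = (110 − j67)/(210 − j67)
|Γ| = 129/220

|Γ| ≈ 0.584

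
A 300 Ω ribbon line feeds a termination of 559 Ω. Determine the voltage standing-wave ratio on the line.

Γ = (559 − 300)/(559 + 300) = 0.302
VSWR = (1 + 0.302)/(1 − 0.302)

VSWR ≈ 1.86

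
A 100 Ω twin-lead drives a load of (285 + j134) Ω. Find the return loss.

RL ≈ 5.03 dB

Γ = (185 + j134)/(385 + j134), |Γ| = 0.56
RL = −20·log₁₀|Γ| = −20·log₁₀(0.56)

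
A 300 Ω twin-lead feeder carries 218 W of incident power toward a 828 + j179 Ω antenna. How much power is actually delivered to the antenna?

P_delivered ≈ 166 W

|Γ| = |(528 + j179)/(1128 + j179)| = 0.488
|Γ|² = 0.238
P_refl = |Γ|²·P_inc = 51.9 W, P_del = (1 − |Γ|²)·P_inc = 166 W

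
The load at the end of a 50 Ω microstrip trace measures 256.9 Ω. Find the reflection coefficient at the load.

Γ = (Z_L − Z_0)/(Z_L + Z_0) = (256.9 − 50)/(256.9 + 50) = 206.9/306.9

Γ = 0.674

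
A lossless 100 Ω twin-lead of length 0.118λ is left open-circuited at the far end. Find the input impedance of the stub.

βl = 2π × 0.118 = 42.5°
tan(βl) = 0.916
For an open-circuited stub, Z_in = −jZ_0·cot(βl) = −jZ_0/tan(βl)

Z_in ≈ −j109 Ω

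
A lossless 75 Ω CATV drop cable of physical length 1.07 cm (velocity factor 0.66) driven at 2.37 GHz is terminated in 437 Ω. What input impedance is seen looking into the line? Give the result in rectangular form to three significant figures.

Z_in ≈ 24.1 − j68.2 Ω

λ = v/f = 0.66·c / 2.37 GHz = 0.0835 m
βl = 2π·l/λ = 2π × 0.128 = 46.1°
tan(βl) = tan(46.1°) = 1.04
Z_in = Z_0·(Z_L + jZ_0·tanβl)/(Z_0 + jZ_L·tanβl)
     = 75·(437 + j78)/(75 + j454)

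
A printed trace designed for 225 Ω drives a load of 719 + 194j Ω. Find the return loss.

Γ = (494 + j194)/(944 + j194), |Γ| = 0.551
RL = −20·log₁₀|Γ| = −20·log₁₀(0.551)

RL ≈ 5.18 dB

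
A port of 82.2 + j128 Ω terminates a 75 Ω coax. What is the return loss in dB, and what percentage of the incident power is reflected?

Γ = (7.2 + j128)/(157.2 + j128), |Γ| = 0.632
RL = −20·log₁₀(0.632) = 3.98 dB
P_refl/P_inc = |Γ|² = 0.4

RL ≈ 3.98 dB; 40% of incident power reflected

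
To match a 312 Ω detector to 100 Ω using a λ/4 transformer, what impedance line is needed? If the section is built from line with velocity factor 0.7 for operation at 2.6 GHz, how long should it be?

Z_qwt = √(Z_0·R_L) = √(100 × 312) = √31200
λ = 0.7·c/f = 0.0808 m, so l = λ/4 = 0.0202 m

Z_qwt ≈ 177 Ω; length ≈ 2.02 cm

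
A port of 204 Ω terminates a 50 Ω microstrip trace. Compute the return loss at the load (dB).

RL ≈ 4.35 dB

Γ = (204 − 50)/(204 + 50) = 0.606
RL = −20·log₁₀|Γ| = −20·log₁₀(0.606)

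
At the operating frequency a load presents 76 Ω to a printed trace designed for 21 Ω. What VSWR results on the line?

VSWR ≈ 3.62

Γ = (76 − 21)/(76 + 21) = 0.567
VSWR = (1 + 0.567)/(1 − 0.567)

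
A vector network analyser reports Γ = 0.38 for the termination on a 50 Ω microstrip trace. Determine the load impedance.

Z_L ≈ 111 Ω

Z_L = Z_0·(1 + Γ)/(1 − Γ) = 50·(1.38)/(0.62)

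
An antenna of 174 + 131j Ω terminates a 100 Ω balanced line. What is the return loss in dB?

Γ = (74 + j131)/(274 + j131), |Γ| = 0.495
RL = −20·log₁₀|Γ| = −20·log₁₀(0.495)

RL ≈ 6.1 dB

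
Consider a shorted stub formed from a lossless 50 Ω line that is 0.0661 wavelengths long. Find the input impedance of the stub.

βl = 2π × 0.0661 = 23.8°
tan(βl) = 0.441
For a shorted stub, Z_in = jZ_0·tan(βl)

Z_in ≈ +j22 Ω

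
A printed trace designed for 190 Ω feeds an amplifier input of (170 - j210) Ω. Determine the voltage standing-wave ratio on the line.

Γ = (Z_L − Z_0)/(Z_L + Z_0) = (-20 − j210)/(360 − j210)
|Γ| = 211/417 = 0.506
VSWR = (1 + |Γ|)/(1 − |Γ|) = 1.51/0.494

VSWR ≈ 3.05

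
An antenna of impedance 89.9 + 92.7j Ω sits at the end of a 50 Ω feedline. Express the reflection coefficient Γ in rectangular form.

Γ ≈ 0.503 + j0.329

Γ = (Z_L − Z_0)/(Z_L + Z_0) = (39.9 + j92.7)/(139.9 + j92.7)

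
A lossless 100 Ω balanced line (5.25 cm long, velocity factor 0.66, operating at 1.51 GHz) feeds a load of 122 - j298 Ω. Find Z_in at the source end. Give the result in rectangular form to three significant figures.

λ = v/f = 0.66·c / 1.51 GHz = 0.131 m
βl = 2π·l/λ = 2π × 0.4 = 144°
tan(βl) = tan(144°) = -0.723
Z_in = Z_0·(Z_L + jZ_0·tanβl)/(Z_0 + jZ_L·tanβl)
     = 100·(122 − j370)/(-115 − j88.2)

Z_in ≈ 88 + j254 Ω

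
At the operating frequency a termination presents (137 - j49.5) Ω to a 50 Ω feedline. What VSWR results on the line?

VSWR ≈ 3.14

Γ = (Z_L − Z_0)/(Z_L + Z_0) = (87 − j49.5)/(187 − j49.5)
|Γ| = 100/193 = 0.517
VSWR = (1 + |Γ|)/(1 − |Γ|) = 1.52/0.483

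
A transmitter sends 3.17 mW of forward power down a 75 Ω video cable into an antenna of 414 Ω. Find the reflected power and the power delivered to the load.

P_reflected ≈ 1.52 mW; P_delivered ≈ 1.65 mW

Γ = (414 − 75)/(414 + 75) = 0.693
|Γ|² = 0.481
P_refl = |Γ|²·P_inc = 1.52 mW, P_del = (1 − |Γ|²)·P_inc = 1.65 mW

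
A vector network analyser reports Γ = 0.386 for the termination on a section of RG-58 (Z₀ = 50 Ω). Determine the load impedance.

Z_L = Z_0·(1 + Γ)/(1 − Γ) = 50·(1.39)/(0.614)

Z_L ≈ 113 Ω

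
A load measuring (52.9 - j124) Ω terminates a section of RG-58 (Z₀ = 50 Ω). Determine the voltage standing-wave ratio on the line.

VSWR ≈ 7.69

Γ = (Z_L − Z_0)/(Z_L + Z_0) = (2.9 − j124)/(102.9 − j124)
|Γ| = 124/161 = 0.77
VSWR = (1 + |Γ|)/(1 − |Γ|) = 1.77/0.23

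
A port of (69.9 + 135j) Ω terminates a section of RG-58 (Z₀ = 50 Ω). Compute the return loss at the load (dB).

RL ≈ 2.43 dB

Γ = (19.9 + j135)/(119.9 + j135), |Γ| = 0.756
RL = −20·log₁₀|Γ| = −20·log₁₀(0.756)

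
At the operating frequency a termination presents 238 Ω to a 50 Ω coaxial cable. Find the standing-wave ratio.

Γ = (238 − 50)/(238 + 50) = 0.653
VSWR = (1 + 0.653)/(1 − 0.653)

VSWR ≈ 4.76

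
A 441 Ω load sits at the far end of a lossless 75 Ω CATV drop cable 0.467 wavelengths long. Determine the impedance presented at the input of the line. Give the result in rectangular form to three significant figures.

βl = 2π × 0.467 = 168°
tan(βl) = tan(168°) = -0.21
Z_in = Z_0·(Z_L + jZ_0·tanβl)/(Z_0 + jZ_L·tanβl)
     = 75·(441 − j15.8)/(75 − j92.8)

Z_in ≈ 182 + j209 Ω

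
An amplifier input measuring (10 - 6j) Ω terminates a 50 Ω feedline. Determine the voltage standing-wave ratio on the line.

VSWR ≈ 5.07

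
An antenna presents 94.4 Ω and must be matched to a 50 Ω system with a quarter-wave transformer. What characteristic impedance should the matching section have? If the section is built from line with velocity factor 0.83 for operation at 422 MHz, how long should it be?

Z_qwt ≈ 68.7 Ω; length ≈ 14.8 cm

Z_qwt = √(Z_0·R_L) = √(50 × 94.4) = √4720
λ = 0.83·c/f = 0.59 m, so l = λ/4 = 0.148 m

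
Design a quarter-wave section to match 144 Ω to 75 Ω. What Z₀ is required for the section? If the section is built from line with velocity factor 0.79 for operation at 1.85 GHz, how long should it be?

Z_qwt = √(Z_0·R_L) = √(75 × 144) = √10800
λ = 0.79·c/f = 0.128 m, so l = λ/4 = 0.032 m

Z_qwt ≈ 104 Ω; length ≈ 3.2 cm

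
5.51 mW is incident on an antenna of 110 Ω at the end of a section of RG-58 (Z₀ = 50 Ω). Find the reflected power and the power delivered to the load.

P_reflected ≈ 0.775 mW; P_delivered ≈ 4.74 mW

Γ = (110 − 50)/(110 + 50) = 0.375
|Γ|² = 0.141
P_refl = |Γ|²·P_inc = 0.775 mW, P_del = (1 − |Γ|²)·P_inc = 4.74 mW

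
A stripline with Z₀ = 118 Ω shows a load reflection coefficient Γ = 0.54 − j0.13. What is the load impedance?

Z_L = Z_0·(1 + Γ)/(1 − Γ) = 118·(1.54 − j0.13)/(0.46 + j0.13)

Z_L ≈ 357 − j134 Ω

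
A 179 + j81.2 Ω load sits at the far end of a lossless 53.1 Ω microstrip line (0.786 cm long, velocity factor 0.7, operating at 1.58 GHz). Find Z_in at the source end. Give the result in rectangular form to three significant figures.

Z_in ≈ 109 − j103 Ω

λ = v/f = 0.7·c / 1.58 GHz = 0.133 m
βl = 2π·l/λ = 2π × 0.0591 = 21.3°
tan(βl) = tan(21.3°) = 0.39
Z_in = Z_0·(Z_L + jZ_0·tanβl)/(Z_0 + jZ_L·tanβl)
     = 53.1·(179 + j102)/(21.5 + j69.8)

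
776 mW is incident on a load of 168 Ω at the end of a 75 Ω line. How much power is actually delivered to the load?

P_delivered ≈ 662 mW

Γ = (168 − 75)/(168 + 75) = 0.383
|Γ|² = 0.146
P_refl = |Γ|²·P_inc = 114 mW, P_del = (1 − |Γ|²)·P_inc = 662 mW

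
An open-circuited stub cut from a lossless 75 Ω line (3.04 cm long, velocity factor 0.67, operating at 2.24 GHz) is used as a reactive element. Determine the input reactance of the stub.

λ = v/f = 0.67·c / 2.24 GHz = 0.0897 m
βl = 2π·l/λ = 2π × 0.339 = 122°
tan(βl) = -1.6
For an open-circuited stub, Z_in = −jZ_0·cot(βl) = −jZ_0/tan(βl)

X_in ≈ 46.8 Ω (inductive)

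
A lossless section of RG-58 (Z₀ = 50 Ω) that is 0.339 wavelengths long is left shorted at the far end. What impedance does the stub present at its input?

Z_in ≈ −j79.9 Ω

βl = 2π × 0.339 = 122°
tan(βl) = -1.6
For a shorted stub, Z_in = jZ_0·tan(βl)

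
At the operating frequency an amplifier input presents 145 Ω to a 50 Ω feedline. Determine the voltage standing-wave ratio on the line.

VSWR ≈ 2.9

Γ = (145 − 50)/(145 + 50) = 0.487
VSWR = (1 + 0.487)/(1 − 0.487)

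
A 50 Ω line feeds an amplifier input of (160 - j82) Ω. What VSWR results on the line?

Γ = (Z_L − Z_0)/(Z_L + Z_0) = (110 − j82)/(210 − j82)
|Γ| = 137/225 = 0.609
VSWR = (1 + |Γ|)/(1 − |Γ|) = 1.61/0.391

VSWR ≈ 4.11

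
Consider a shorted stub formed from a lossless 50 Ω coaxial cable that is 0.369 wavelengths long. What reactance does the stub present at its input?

βl = 2π × 0.369 = 133°
tan(βl) = -1.08
For a shorted stub, Z_in = jZ_0·tan(βl)

X_in ≈ -53.9 Ω (capacitive)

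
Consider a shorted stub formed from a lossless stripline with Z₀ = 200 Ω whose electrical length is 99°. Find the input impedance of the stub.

Z_in ≈ −j1260 Ω

tan(βl) = -6.31
For a shorted stub, Z_in = jZ_0·tan(βl)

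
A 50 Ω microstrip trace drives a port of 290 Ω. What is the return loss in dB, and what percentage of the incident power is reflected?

RL ≈ 3.03 dB; 49.8% of incident power reflected

Γ = (290 − 50)/(290 + 50) = 0.706
RL = −20·log₁₀(0.706) = 3.03 dB
P_refl/P_inc = |Γ|² = 0.498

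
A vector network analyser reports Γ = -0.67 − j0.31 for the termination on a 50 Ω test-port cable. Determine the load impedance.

Z_L = Z_0·(1 + Γ)/(1 − Γ) = 50·(0.33 − j0.31)/(1.67 + j0.31)

Z_L ≈ 7.89 − j10.7 Ω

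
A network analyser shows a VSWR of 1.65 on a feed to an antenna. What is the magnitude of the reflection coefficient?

|Γ| ≈ 0.245

|Γ| = (S − 1)/(S + 1) = (1.65 − 1)/(1.65 + 1) = 0.65/2.65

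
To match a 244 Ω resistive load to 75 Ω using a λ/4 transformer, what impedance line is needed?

Z_qwt ≈ 135 Ω

Z_qwt = √(Z_0·R_L) = √(75 × 244) = √18300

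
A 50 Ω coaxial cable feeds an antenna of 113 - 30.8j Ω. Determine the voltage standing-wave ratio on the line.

Γ = (Z_L − Z_0)/(Z_L + Z_0) = (63 − j30.8)/(163 − j30.8)
|Γ| = 70.1/166 = 0.423
VSWR = (1 + |Γ|)/(1 − |Γ|) = 1.42/0.577

VSWR ≈ 2.46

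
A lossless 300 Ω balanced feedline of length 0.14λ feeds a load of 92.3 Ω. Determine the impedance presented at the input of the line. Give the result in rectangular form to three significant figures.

βl = 2π × 0.14 = 50.4°
tan(βl) = tan(50.4°) = 1.21
Z_in = Z_0·(Z_L + jZ_0·tanβl)/(Z_0 + jZ_L·tanβl)
     = 300·(92.3 + j363)/(300 + j112)

Z_in ≈ 200 + j288 Ω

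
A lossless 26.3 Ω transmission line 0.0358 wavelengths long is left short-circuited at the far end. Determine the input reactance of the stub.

X_in ≈ 6.02 Ω (inductive)

βl = 2π × 0.0358 = 12.9°
tan(βl) = 0.229
For a short-circuited stub, Z_in = jZ_0·tan(βl)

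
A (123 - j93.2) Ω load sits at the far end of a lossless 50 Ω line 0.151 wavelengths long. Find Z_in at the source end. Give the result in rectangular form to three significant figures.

βl = 2π × 0.151 = 54.4°
tan(βl) = tan(54.4°) = 1.39
Z_in = Z_0·(Z_L + jZ_0·tanβl)/(Z_0 + jZ_L·tanβl)
     = 50·(123 − j23.5)/(180 + j172)

Z_in ≈ 14.6 − j20.5 Ω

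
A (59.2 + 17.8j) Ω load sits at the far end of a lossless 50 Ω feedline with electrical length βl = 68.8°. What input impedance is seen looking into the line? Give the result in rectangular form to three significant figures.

Z_in ≈ 48.5 − j18.1 Ω

tan(βl) = tan(68.8°) = 2.58
Z_in = Z_0·(Z_L + jZ_0·tanβl)/(Z_0 + jZ_L·tanβl)
     = 50·(59.2 + j147)/(4.11 + j153)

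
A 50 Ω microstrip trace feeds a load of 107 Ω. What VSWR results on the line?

VSWR ≈ 2.14

For a purely resistive load, VSWR = R_L/Z_0 or Z_0/R_L (whichever > 1) = 107/50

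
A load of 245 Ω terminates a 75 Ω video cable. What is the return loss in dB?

Γ = (245 − 75)/(245 + 75) = 0.531
RL = −20·log₁₀|Γ| = −20·log₁₀(0.531)

RL ≈ 5.49 dB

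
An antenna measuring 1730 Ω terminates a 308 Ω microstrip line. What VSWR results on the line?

Γ = (1730 − 308)/(1730 + 308) = 0.698
VSWR = (1 + 0.698)/(1 − 0.698)

VSWR ≈ 5.62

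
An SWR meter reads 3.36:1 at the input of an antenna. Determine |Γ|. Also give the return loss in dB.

|Γ| ≈ 0.541; return loss ≈ 5.33 dB

|Γ| = (S − 1)/(S + 1) = (3.36 − 1)/(3.36 + 1) = 2.36/4.36
RL = −20·log₁₀|Γ| = −20·log₁₀(0.541)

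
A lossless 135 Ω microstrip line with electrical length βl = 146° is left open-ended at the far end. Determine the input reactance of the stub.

tan(βl) = -0.675
For an open-ended stub, Z_in = −jZ_0·cot(βl) = −jZ_0/tan(βl)

X_in ≈ 200 Ω (inductive)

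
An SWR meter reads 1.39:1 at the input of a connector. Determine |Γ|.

|Γ| ≈ 0.163

|Γ| = (S − 1)/(S + 1) = (1.39 − 1)/(1.39 + 1) = 0.39/2.39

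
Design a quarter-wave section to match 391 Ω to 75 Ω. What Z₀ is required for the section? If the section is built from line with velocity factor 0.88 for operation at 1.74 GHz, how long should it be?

Z_qwt ≈ 171 Ω; length ≈ 3.79 cm

Z_qwt = √(Z_0·R_L) = √(75 × 391) = √29320
λ = 0.88·c/f = 0.152 m, so l = λ/4 = 0.0379 m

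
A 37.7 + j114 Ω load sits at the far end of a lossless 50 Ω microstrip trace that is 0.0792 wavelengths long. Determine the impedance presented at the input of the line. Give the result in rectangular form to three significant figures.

βl = 2π × 0.0792 = 28.5°
tan(βl) = tan(28.5°) = 0.543
Z_in = Z_0·(Z_L + jZ_0·tanβl)/(Z_0 + jZ_L·tanβl)
     = 50·(37.7 + j141)/(-11.9 + j20.5)

Z_in ≈ 217 − j219 Ω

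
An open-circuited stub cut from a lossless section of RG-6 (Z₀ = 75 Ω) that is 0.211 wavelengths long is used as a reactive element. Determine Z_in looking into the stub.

βl = 2π × 0.211 = 76°
tan(βl) = 4
For an open-circuited stub, Z_in = −jZ_0·cot(βl) = −jZ_0/tan(βl)

Z_in ≈ −j18.8 Ω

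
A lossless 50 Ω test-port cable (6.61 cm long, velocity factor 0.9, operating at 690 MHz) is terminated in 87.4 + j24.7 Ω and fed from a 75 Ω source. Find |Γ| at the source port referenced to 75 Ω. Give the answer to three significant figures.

|Γ| ≈ 0.398

λ = v/f = 0.9·c / 690 MHz = 0.391 m
βl = 2π·l/λ = 2π × 0.169 = 60.8°
tan(βl) = 1.79
Z_in = Z_0·(Z_L + jZ_0·tanβl)/(Z_0 + jZ_L·tanβl) = 37.5 − j26.5 Ω
Γ_s = (Z_in − Z_s)/(Z_in + Z_s) = (-37.5 − j26.5)/(112 − j26.5), |Γ_s| = 0.398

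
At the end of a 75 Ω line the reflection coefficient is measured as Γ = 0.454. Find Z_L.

Z_L = Z_0·(1 + Γ)/(1 − Γ) = 75·(1.45)/(0.546)

Z_L ≈ 200 Ω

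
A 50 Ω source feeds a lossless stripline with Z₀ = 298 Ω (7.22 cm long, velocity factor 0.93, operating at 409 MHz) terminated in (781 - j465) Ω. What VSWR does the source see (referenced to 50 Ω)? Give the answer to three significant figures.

λ = v/f = 0.93·c / 409 MHz = 0.682 m
βl = 2π·l/λ = 2π × 0.106 = 38.1°
tan(βl) = 0.784
Z_in = Z_0·(Z_L + jZ_0·tanβl)/(Z_0 + jZ_L·tanβl) = 138 − j231 Ω
Γ_s = (Z_in − Z_s)/(Z_in + Z_s) = (87.6 − j231)/(188 − j231), |Γ_s| = 0.83
VSWR = (1 + |Γ_s|)/(1 − |Γ_s|)

VSWR ≈ 10.8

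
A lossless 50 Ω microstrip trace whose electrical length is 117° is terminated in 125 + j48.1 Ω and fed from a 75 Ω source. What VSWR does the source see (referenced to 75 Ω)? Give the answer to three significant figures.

tan(βl) = -1.96
Z_in = Z_0·(Z_L + jZ_0·tanβl)/(Z_0 + jZ_L·tanβl) = 18.7 + j14.5 Ω
Γ_s = (Z_in − Z_s)/(Z_in + Z_s) = (-56.3 + j14.5)/(93.7 + j14.5), |Γ_s| = 0.613
VSWR = (1 + |Γ_s|)/(1 − |Γ_s|)

VSWR ≈ 4.17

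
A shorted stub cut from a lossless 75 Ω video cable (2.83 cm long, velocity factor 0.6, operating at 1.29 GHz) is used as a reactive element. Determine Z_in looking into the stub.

λ = v/f = 0.6·c / 1.29 GHz = 0.14 m
βl = 2π·l/λ = 2π × 0.203 = 73°
tan(βl) = 3.27
For a shorted stub, Z_in = jZ_0·tan(βl)

Z_in ≈ +j246 Ω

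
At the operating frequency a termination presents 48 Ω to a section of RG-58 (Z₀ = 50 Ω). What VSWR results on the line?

VSWR ≈ 1.04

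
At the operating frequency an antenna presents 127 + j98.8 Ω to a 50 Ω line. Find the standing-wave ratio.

Γ = (Z_L − Z_0)/(Z_L + Z_0) = (77 + j98.8)/(177 + j98.8)
|Γ| = 125/203 = 0.618
VSWR = (1 + |Γ|)/(1 − |Γ|) = 1.62/0.382

VSWR ≈ 4.23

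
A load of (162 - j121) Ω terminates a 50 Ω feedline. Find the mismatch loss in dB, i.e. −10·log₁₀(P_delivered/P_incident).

mismatch loss ≈ 2.65 dB

Γ = (112 − j121)/(212 − j121), |Γ| = 0.675
|Γ|² = 0.456, so P_del/P_inc = 1 − |Γ|² = 0.544
ML = −10·log₁₀(1 − |Γ|²)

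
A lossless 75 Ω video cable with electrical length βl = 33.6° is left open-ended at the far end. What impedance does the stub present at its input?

tan(βl) = 0.664
For an open-ended stub, Z_in = −jZ_0·cot(βl) = −jZ_0/tan(βl)

Z_in ≈ −j113 Ω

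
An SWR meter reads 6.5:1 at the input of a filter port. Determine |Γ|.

|Γ| = (S − 1)/(S + 1) = (6.5 − 1)/(6.5 + 1) = 5.5/7.5

|Γ| ≈ 0.733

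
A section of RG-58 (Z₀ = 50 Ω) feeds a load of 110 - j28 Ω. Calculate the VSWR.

VSWR ≈ 2.38

Γ = (Z_L − Z_0)/(Z_L + Z_0) = (60 − j28)/(160 − j28)
|Γ| = 66.2/162 = 0.408
VSWR = (1 + |Γ|)/(1 − |Γ|) = 1.41/0.592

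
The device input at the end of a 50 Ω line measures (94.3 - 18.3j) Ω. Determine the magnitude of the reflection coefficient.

Γ = (Z_L − Z_0)/(Z_L + Z_0) = (44.3 − j18.3)/(144.3 − j18.3)
|Γ| = 47.9/145

|Γ| ≈ 0.33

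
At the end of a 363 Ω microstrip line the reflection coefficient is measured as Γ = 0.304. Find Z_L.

Z_L ≈ 680 Ω

Z_L = Z_0·(1 + Γ)/(1 − Γ) = 363·(1.3)/(0.696)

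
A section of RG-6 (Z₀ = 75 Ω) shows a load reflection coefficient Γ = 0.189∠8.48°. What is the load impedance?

Z_L = Z_0·(1 + Γ)/(1 − Γ) = 75·(1.19 + j0.0279)/(0.813 − j0.0279)

Z_L ≈ 109 + j6.32 Ω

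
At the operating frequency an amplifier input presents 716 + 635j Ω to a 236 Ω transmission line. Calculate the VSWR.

VSWR ≈ 5.57

Γ = (Z_L − Z_0)/(Z_L + Z_0) = (480 + j635)/(952 + j635)
|Γ| = 796/1140 = 0.696
VSWR = (1 + |Γ|)/(1 − |Γ|) = 1.7/0.304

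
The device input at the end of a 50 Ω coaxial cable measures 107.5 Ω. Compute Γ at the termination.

Γ = (Z_L − Z_0)/(Z_L + Z_0) = (107.5 − 50)/(107.5 + 50) = 57.5/157.5

Γ = 0.365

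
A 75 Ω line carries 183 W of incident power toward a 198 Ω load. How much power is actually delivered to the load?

P_delivered ≈ 146 W

Γ = (198 − 75)/(198 + 75) = 0.451
|Γ|² = 0.203
P_refl = |Γ|²·P_inc = 37.1 W, P_del = (1 − |Γ|²)·P_inc = 146 W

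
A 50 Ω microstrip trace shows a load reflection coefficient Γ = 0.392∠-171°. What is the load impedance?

Z_L ≈ 21.9 − j3.18 Ω

Z_L = Z_0·(1 + Γ)/(1 − Γ) = 50·(0.613 − j0.0613)/(1.39 + j0.0613)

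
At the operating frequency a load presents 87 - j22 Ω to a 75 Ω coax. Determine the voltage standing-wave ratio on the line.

VSWR ≈ 1.36

Γ = (Z_L − Z_0)/(Z_L + Z_0) = (12 − j22)/(162 − j22)
|Γ| = 25.1/163 = 0.153
VSWR = (1 + |Γ|)/(1 − |Γ|) = 1.15/0.847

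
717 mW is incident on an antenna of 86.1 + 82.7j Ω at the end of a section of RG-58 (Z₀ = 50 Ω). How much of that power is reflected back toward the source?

P_reflected ≈ 230 mW

|Γ| = |(36.1 + j82.7)/(136.1 + j82.7)| = 0.567
|Γ|² = 0.321
P_refl = |Γ|²·P_inc = 230 mW, P_del = (1 − |Γ|²)·P_inc = 487 mW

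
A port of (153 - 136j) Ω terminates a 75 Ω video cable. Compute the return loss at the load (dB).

Γ = (78 − j136)/(228 − j136), |Γ| = 0.591
RL = −20·log₁₀|Γ| = −20·log₁₀(0.591)

RL ≈ 4.57 dB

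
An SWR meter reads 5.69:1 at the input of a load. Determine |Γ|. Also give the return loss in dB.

|Γ| = (S − 1)/(S + 1) = (5.69 − 1)/(5.69 + 1) = 4.69/6.69
RL = −20·log₁₀|Γ| = −20·log₁₀(0.701)

|Γ| ≈ 0.701; return loss ≈ 3.09 dB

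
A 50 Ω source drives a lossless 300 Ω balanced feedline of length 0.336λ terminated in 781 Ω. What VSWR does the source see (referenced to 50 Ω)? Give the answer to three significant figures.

βl = 2π × 0.336 = 121°
tan(βl) = -1.67
Z_in = Z_0·(Z_L + jZ_0·tanβl)/(Z_0 + jZ_L·tanβl) = 149 + j146 Ω
Γ_s = (Z_in − Z_s)/(Z_in + Z_s) = (98.8 + j146)/(199 + j146), |Γ_s| = 0.714
VSWR = (1 + |Γ_s|)/(1 − |Γ_s|)

VSWR ≈ 6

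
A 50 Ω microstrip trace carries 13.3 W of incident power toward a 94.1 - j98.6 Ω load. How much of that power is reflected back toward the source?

P_reflected ≈ 5.09 W

|Γ| = |(44.1 − j98.6)/(144.1 − j98.6)| = 0.619
|Γ|² = 0.383
P_refl = |Γ|²·P_inc = 5.09 W, P_del = (1 − |Γ|²)·P_inc = 8.21 W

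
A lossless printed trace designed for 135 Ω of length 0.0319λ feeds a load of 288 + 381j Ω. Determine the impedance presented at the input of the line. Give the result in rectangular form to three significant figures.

Z_in ≈ 811 + j134 Ω

βl = 2π × 0.0319 = 11.5°
tan(βl) = tan(11.5°) = 0.203
Z_in = Z_0·(Z_L + jZ_0·tanβl)/(Z_0 + jZ_L·tanβl)
     = 135·(288 + j408)/(57.6 + j58.5)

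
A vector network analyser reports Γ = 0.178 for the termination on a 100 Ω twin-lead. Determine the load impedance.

Z_L = Z_0·(1 + Γ)/(1 − Γ) = 100·(1.18)/(0.822)

Z_L ≈ 143 Ω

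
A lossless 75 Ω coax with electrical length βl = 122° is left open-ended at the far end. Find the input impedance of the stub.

Z_in ≈ +j46.9 Ω

tan(βl) = -1.6
For an open-ended stub, Z_in = −jZ_0·cot(βl) = −jZ_0/tan(βl)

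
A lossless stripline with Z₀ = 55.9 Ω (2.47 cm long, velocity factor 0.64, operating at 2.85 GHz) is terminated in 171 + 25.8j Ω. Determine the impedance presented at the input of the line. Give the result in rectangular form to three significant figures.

λ = v/f = 0.64·c / 2.85 GHz = 0.0674 m
βl = 2π·l/λ = 2π × 0.367 = 132°
tan(βl) = tan(132°) = -1.11
Z_in = Z_0·(Z_L + jZ_0·tanβl)/(Z_0 + jZ_L·tanβl)
     = 55.9·(171 − j36.3)/(84.6 − j190)

Z_in ≈ 27.6 + j38 Ω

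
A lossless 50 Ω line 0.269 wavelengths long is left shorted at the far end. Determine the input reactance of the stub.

X_in ≈ -417 Ω (capacitive)

βl = 2π × 0.269 = 96.8°
tan(βl) = -8.34
For a shorted stub, Z_in = jZ_0·tan(βl)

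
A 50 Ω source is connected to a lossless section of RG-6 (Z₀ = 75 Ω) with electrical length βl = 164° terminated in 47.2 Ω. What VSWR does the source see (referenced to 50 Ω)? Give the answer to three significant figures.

VSWR ≈ 1.29

tan(βl) = -0.287
Z_in = Z_0·(Z_L + jZ_0·tanβl)/(Z_0 + jZ_L·tanβl) = 49.5 − j12.6 Ω
Γ_s = (Z_in − Z_s)/(Z_in + Z_s) = (-0.53 − j12.6)/(99.5 − j12.6), |Γ_s| = 0.126
VSWR = (1 + |Γ_s|)/(1 − |Γ_s|)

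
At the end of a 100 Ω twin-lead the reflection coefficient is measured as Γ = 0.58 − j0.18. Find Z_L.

Z_L ≈ 302 − j172 Ω

Z_L = Z_0·(1 + Γ)/(1 − Γ) = 100·(1.58 − j0.18)/(0.42 + j0.18)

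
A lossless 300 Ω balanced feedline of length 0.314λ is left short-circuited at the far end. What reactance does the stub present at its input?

X_in ≈ -705 Ω (capacitive)

βl = 2π × 0.314 = 113°
tan(βl) = -2.35
For a short-circuited stub, Z_in = jZ_0·tan(βl)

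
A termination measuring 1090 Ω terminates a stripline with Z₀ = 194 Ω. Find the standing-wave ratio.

VSWR ≈ 5.62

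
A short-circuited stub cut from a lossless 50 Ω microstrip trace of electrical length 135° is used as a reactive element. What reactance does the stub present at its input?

X_in ≈ -50 Ω (capacitive)

tan(βl) = -1
For a short-circuited stub, Z_in = jZ_0·tan(βl)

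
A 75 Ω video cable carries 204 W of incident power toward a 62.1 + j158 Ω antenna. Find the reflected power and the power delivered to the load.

|Γ| = |(-12.9 + j158)/(137.1 + j158)| = 0.758
|Γ|² = 0.574
P_refl = |Γ|²·P_inc = 117 W, P_del = (1 − |Γ|²)·P_inc = 86.8 W

P_reflected ≈ 117 W; P_delivered ≈ 86.8 W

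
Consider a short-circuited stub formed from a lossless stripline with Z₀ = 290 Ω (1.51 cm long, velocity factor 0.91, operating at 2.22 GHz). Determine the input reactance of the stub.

X_in ≈ 282 Ω (inductive)

λ = v/f = 0.91·c / 2.22 GHz = 0.123 m
βl = 2π·l/λ = 2π × 0.123 = 44.2°
tan(βl) = 0.973
For a short-circuited stub, Z_in = jZ_0·tan(βl)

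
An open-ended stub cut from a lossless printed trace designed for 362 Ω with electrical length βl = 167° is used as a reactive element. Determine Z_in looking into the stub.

Z_in ≈ +j1570 Ω

tan(βl) = -0.231
For an open-ended stub, Z_in = −jZ_0·cot(βl) = −jZ_0/tan(βl)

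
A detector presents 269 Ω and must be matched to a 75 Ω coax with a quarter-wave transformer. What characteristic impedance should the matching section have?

Z_qwt = √(Z_0·R_L) = √(75 × 269) = √20180

Z_qwt ≈ 142 Ω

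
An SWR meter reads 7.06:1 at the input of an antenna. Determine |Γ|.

|Γ| ≈ 0.752

|Γ| = (S − 1)/(S + 1) = (7.06 − 1)/(7.06 + 1) = 6.06/8.06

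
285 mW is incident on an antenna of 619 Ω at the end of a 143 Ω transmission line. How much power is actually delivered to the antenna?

P_delivered ≈ 174 mW

Γ = (619 − 143)/(619 + 143) = 0.625
|Γ|² = 0.39
P_refl = |Γ|²·P_inc = 111 mW, P_del = (1 − |Γ|²)·P_inc = 174 mW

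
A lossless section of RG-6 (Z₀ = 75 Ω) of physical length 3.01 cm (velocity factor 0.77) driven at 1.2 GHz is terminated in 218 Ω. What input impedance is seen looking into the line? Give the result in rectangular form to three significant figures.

Z_in ≈ 35.4 − j41.9 Ω

λ = v/f = 0.77·c / 1.2 GHz = 0.193 m
βl = 2π·l/λ = 2π × 0.156 = 56.3°
tan(βl) = tan(56.3°) = 1.5
Z_in = Z_0·(Z_L + jZ_0·tanβl)/(Z_0 + jZ_L·tanβl)
     = 75·(218 + j112)/(75 + j327)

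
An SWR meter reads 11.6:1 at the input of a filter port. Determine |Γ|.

|Γ| ≈ 0.841

|Γ| = (S − 1)/(S + 1) = (11.6 − 1)/(11.6 + 1) = 10.6/12.6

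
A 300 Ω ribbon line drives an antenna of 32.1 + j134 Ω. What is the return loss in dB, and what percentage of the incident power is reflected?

Γ = (-267.9 + j134)/(332.1 + j134), |Γ| = 0.836
RL = −20·log₁₀(0.836) = 1.55 dB
P_refl/P_inc = |Γ|² = 0.7

RL ≈ 1.55 dB; 70% of incident power reflected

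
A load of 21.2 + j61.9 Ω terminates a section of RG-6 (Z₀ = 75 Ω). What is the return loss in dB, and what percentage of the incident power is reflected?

Γ = (-53.8 + j61.9)/(96.2 + j61.9), |Γ| = 0.717
RL = −20·log₁₀(0.717) = 2.89 dB
P_refl/P_inc = |Γ|² = 0.514

RL ≈ 2.89 dB; 51.4% of incident power reflected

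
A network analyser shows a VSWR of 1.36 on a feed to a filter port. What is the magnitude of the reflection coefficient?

|Γ| ≈ 0.153

|Γ| = (S − 1)/(S + 1) = (1.36 − 1)/(1.36 + 1) = 0.36/2.36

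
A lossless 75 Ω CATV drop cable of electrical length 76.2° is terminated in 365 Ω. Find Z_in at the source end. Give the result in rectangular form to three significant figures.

Z_in ≈ 16.3 − j17.6 Ω

tan(βl) = tan(76.2°) = 4.07
Z_in = Z_0·(Z_L + jZ_0·tanβl)/(Z_0 + jZ_L·tanβl)
     = 75·(365 + j305)/(75 + j1490)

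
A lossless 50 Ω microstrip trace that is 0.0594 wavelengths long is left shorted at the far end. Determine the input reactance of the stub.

βl = 2π × 0.0594 = 21.4°
tan(βl) = 0.392
For a shorted stub, Z_in = jZ_0·tan(βl)

X_in ≈ 19.6 Ω (inductive)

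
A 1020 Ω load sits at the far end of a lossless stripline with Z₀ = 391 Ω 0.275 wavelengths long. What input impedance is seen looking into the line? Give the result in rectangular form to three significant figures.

βl = 2π × 0.275 = 99°
tan(βl) = tan(99°) = -6.31
Z_in = Z_0·(Z_L + jZ_0·tanβl)/(Z_0 + jZ_L·tanβl)
     = 391·(1020 − j2470)/(391 − j6440)

Z_in ≈ 153 + j52.6 Ω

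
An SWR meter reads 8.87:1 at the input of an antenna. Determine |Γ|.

|Γ| = (S − 1)/(S + 1) = (8.87 − 1)/(8.87 + 1) = 7.87/9.87

|Γ| ≈ 0.797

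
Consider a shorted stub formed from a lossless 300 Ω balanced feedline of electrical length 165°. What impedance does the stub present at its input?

tan(βl) = -0.268
For a shorted stub, Z_in = jZ_0·tan(βl)

Z_in ≈ −j80.4 Ω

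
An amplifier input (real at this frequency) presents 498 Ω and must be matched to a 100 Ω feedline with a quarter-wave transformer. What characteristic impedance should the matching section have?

Z_qwt ≈ 223 Ω

Z_qwt = √(Z_0·R_L) = √(100 × 498) = √49800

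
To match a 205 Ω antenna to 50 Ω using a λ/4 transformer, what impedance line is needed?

Z_qwt ≈ 101 Ω

Z_qwt = √(Z_0·R_L) = √(50 × 205) = √10250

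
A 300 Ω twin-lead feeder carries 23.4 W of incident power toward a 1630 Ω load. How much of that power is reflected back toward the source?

P_reflected ≈ 11.1 W

Γ = (1630 − 300)/(1630 + 300) = 0.689
|Γ|² = 0.475
P_refl = |Γ|²·P_inc = 11.1 W, P_del = (1 − |Γ|²)·P_inc = 12.3 W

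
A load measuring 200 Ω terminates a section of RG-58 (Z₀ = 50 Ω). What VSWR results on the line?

VSWR ≈ 4

For a purely resistive load, VSWR = R_L/Z_0 or Z_0/R_L (whichever > 1) = 200/50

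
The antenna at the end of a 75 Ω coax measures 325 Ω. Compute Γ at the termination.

Γ = 0.625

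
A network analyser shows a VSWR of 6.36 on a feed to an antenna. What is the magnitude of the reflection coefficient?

|Γ| = (S − 1)/(S + 1) = (6.36 − 1)/(6.36 + 1) = 5.36/7.36

|Γ| ≈ 0.728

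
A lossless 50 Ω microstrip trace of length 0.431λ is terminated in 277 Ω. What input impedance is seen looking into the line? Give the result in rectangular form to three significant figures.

Z_in ≈ 44.4 + j90.7 Ω

βl = 2π × 0.431 = 155°
tan(βl) = tan(155°) = -0.463
Z_in = Z_0·(Z_L + jZ_0·tanβl)/(Z_0 + jZ_L·tanβl)
     = 50·(277 − j23.1)/(50 − j128)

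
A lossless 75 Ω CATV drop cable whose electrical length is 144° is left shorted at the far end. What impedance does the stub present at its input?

Z_in ≈ −j54.5 Ω

tan(βl) = -0.727
For a shorted stub, Z_in = jZ_0·tan(βl)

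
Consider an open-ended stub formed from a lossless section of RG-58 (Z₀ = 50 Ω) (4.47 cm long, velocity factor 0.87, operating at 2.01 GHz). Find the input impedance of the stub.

Z_in ≈ +j33.6 Ω

λ = v/f = 0.87·c / 2.01 GHz = 0.13 m
βl = 2π·l/λ = 2π × 0.344 = 124°
tan(βl) = -1.49
For an open-ended stub, Z_in = −jZ_0·cot(βl) = −jZ_0/tan(βl)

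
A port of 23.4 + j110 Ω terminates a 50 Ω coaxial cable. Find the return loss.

Γ = (-26.6 + j110)/(73.4 + j110), |Γ| = 0.856
RL = −20·log₁₀|Γ| = −20·log₁₀(0.856)

RL ≈ 1.35 dB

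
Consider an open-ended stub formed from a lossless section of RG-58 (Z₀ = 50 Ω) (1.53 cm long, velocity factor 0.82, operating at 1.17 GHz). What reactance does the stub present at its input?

X_in ≈ -102 Ω (capacitive)

λ = v/f = 0.82·c / 1.17 GHz = 0.21 m
βl = 2π·l/λ = 2π × 0.0728 = 26.2°
tan(βl) = 0.492
For an open-ended stub, Z_in = −jZ_0·cot(βl) = −jZ_0/tan(βl)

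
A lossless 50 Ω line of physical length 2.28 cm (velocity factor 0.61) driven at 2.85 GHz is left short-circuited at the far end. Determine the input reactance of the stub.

λ = v/f = 0.61·c / 2.85 GHz = 0.0642 m
βl = 2π·l/λ = 2π × 0.355 = 128°
tan(βl) = -1.29
For a short-circuited stub, Z_in = jZ_0·tan(βl)

X_in ≈ -64.4 Ω (capacitive)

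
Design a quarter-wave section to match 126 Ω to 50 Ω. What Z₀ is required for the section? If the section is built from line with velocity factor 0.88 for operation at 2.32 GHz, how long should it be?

Z_qwt ≈ 79.4 Ω; length ≈ 2.84 cm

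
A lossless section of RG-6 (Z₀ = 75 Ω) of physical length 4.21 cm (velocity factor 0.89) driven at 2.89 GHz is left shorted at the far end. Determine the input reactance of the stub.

X_in ≈ -21.4 Ω (capacitive)

λ = v/f = 0.89·c / 2.89 GHz = 0.0924 m
βl = 2π·l/λ = 2π × 0.456 = 164°
tan(βl) = -0.286
For a shorted stub, Z_in = jZ_0·tan(βl)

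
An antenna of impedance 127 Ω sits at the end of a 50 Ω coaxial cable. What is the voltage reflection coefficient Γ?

Γ = (Z_L − Z_0)/(Z_L + Z_0) = (127 − 50)/(127 + 50) = 77/177

Γ = 0.435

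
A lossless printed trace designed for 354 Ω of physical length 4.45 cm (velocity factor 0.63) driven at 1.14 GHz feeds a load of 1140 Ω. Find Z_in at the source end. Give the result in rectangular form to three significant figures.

λ = v/f = 0.63·c / 1.14 GHz = 0.166 m
βl = 2π·l/λ = 2π × 0.268 = 96.6°
tan(βl) = tan(96.6°) = -8.61
Z_in = Z_0·(Z_L + jZ_0·tanβl)/(Z_0 + jZ_L·tanβl)
     = 354·(1140 − j3050)/(354 − j9810)

Z_in ≈ 111 + j37.1 Ω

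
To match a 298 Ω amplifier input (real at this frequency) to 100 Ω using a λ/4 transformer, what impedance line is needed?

Z_qwt = √(Z_0·R_L) = √(100 × 298) = √29800

Z_qwt ≈ 173 Ω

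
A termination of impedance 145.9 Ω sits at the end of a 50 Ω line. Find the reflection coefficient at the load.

Γ = (Z_L − Z_0)/(Z_L + Z_0) = (145.9 − 50)/(145.9 + 50) = 95.9/195.9

Γ = 0.49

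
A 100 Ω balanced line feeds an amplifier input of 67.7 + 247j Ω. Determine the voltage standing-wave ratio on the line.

Γ = (Z_L − Z_0)/(Z_L + Z_0) = (-32.3 + j247)/(167.7 + j247)
|Γ| = 249/299 = 0.834
VSWR = (1 + |Γ|)/(1 − |Γ|) = 1.83/0.166

VSWR ≈ 11.1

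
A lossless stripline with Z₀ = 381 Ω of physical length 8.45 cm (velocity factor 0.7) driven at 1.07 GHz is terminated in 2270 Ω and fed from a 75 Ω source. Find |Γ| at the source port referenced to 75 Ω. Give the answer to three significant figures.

λ = v/f = 0.7·c / 1.07 GHz = 0.196 m
βl = 2π·l/λ = 2π × 0.431 = 155°
tan(βl) = -0.466
Z_in = Z_0·(Z_L + jZ_0·tanβl)/(Z_0 + jZ_L·tanβl) = 317 + j703 Ω
Γ_s = (Z_in − Z_s)/(Z_in + Z_s) = (242 + j703)/(392 + j703), |Γ_s| = 0.924

|Γ| ≈ 0.924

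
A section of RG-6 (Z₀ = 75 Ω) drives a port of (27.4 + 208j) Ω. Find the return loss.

RL ≈ 0.721 dB

Γ = (-47.6 + j208)/(102.4 + j208), |Γ| = 0.92
RL = −20·log₁₀|Γ| = −20·log₁₀(0.92)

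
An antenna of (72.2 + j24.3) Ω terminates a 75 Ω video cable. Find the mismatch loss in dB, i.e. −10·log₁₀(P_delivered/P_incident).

Γ = (-2.8 + j24.3)/(147.2 + j24.3), |Γ| = 0.164
|Γ|² = 0.0269, so P_del/P_inc = 1 − |Γ|² = 0.973
ML = −10·log₁₀(1 − |Γ|²)

mismatch loss ≈ 0.118 dB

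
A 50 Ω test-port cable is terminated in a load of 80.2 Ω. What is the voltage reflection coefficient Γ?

Γ = (Z_L − Z_0)/(Z_L + Z_0) = (80.2 − 50)/(80.2 + 50) = 30.2/130.2

Γ = 0.232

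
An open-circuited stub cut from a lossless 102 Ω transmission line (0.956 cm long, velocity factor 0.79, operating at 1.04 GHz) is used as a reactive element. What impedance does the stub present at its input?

Z_in ≈ −j378 Ω

λ = v/f = 0.79·c / 1.04 GHz = 0.228 m
βl = 2π·l/λ = 2π × 0.042 = 15.1°
tan(βl) = 0.27
For an open-circuited stub, Z_in = −jZ_0·cot(βl) = −jZ_0/tan(βl)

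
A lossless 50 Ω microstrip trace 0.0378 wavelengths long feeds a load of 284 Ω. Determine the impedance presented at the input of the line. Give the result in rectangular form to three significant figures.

Z_in ≈ 104 − j131 Ω

βl = 2π × 0.0378 = 13.6°
tan(βl) = tan(13.6°) = 0.242
Z_in = Z_0·(Z_L + jZ_0·tanβl)/(Z_0 + jZ_L·tanβl)
     = 50·(284 + j12.1)/(50 + j68.7)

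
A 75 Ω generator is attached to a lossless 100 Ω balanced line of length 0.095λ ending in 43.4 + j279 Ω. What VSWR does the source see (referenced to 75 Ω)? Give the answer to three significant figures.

βl = 2π × 0.095 = 34.2°
tan(βl) = 0.68
Z_in = Z_0·(Z_L + jZ_0·tanβl)/(Z_0 + jZ_L·tanβl) = 71.3 − j364 Ω
Γ_s = (Z_in − Z_s)/(Z_in + Z_s) = (-3.71 − j364)/(146 − j364), |Γ_s| = 0.928
VSWR = (1 + |Γ_s|)/(1 − |Γ_s|)

VSWR ≈ 26.7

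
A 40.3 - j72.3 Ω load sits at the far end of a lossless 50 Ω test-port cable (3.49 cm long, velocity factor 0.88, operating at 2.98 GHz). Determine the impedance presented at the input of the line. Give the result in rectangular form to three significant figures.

Z_in ≈ 155 + j97.1 Ω

λ = v/f = 0.88·c / 2.98 GHz = 0.0886 m
βl = 2π·l/λ = 2π × 0.394 = 142°
tan(βl) = tan(142°) = -0.786
Z_in = Z_0·(Z_L + jZ_0·tanβl)/(Z_0 + jZ_L·tanβl)
     = 50·(40.3 − j112)/(-6.85 − j31.7)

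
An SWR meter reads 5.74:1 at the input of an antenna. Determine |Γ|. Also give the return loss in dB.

|Γ| ≈ 0.703; return loss ≈ 3.06 dB

|Γ| = (S − 1)/(S + 1) = (5.74 − 1)/(5.74 + 1) = 4.74/6.74
RL = −20·log₁₀|Γ| = −20·log₁₀(0.703)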